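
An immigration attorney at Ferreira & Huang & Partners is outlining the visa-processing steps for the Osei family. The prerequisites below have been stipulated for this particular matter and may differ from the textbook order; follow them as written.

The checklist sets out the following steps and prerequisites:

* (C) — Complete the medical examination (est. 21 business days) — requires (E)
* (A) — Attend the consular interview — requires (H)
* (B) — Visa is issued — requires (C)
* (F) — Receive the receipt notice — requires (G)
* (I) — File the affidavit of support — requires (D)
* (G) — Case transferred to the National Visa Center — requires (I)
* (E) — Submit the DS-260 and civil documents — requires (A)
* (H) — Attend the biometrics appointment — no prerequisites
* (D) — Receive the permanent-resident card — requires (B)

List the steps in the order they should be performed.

(H), (A), (E), (C), (B), (D), (I), (G), (F)

(H) has no prerequisites → (H) first.
(A) needed (H), now all done → (A).
That leaves (E) as the only ready step → (E).
(C) needed (E), now all done → (C).
(B) needed (C), now all done → (B).
(D) needed (B), now all done → (D).
That leaves (I) as the only ready step → (I).
(G) is the only step now ready → (G).
That leaves (F) as the only ready step → (F).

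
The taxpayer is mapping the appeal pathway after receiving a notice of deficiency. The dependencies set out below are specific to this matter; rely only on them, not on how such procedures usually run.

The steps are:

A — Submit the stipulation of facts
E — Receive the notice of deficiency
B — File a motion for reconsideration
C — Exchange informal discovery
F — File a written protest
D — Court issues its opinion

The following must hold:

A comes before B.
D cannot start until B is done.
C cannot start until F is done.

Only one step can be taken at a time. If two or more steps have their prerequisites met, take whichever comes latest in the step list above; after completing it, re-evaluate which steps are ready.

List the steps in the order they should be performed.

F C E A B D

Nothing is required for F, E and A. F is listed later → F first.
Ready: C, E and A. C is listed later → C.
Now E and A have their prerequisites met. E is listed later, so E next.
A is the only step now ready → A.
Next only B has its prerequisites met → B.
D needed B, now all done → D.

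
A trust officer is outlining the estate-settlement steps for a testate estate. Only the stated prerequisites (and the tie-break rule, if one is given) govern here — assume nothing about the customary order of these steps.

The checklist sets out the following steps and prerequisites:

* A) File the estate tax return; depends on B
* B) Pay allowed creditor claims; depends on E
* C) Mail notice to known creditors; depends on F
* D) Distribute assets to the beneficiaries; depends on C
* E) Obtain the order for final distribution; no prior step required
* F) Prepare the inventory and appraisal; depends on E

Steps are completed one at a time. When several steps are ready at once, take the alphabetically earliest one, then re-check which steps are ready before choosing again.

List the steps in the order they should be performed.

E is the only step with nothing outstanding, so it goes first.
B and F are both available; B has the earlier label → B.
Now A and F have their prerequisites met. A has the earlier label, so A next.
F needed E, now all done → F.
That leaves C as the only ready step → C.
D is the only step now ready → D.

E, B, A, F, C, D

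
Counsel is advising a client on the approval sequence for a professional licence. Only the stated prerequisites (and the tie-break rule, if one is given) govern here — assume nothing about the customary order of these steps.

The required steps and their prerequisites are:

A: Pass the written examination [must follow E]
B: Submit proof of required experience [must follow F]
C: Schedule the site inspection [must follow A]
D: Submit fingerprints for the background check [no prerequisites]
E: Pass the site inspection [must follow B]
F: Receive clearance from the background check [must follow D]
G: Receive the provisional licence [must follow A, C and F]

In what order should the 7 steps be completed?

D has no prerequisites → D first.
Next only F has its prerequisites met → F.
B is the only step now ready → B.
E needed B, now all done → E.
A needed E, now all done → A.
C needed A, now all done → C.
G needed A, C and F, now all done → G.

D → F → B → E → A → C → G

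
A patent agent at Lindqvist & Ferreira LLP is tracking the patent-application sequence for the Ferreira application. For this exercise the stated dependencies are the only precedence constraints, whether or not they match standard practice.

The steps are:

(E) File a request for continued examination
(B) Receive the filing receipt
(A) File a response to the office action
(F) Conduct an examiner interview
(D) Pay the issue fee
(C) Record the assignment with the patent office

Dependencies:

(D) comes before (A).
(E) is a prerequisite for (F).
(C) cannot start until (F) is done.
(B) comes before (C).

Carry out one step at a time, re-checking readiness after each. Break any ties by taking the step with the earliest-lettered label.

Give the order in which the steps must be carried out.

(B), (D) and (E) have no prerequisites; (B) has the earlier label, so (B) is first.
Ready: (D) and (E). (D) has the earlier label → (D).
(A) now also ready, so the ready set is {(A), (E)}; (A) has the earlier label → (A).
Next only (E) has its prerequisites met → (E).
(F) is the only step now ready → (F).
(C) needed (B) and (F), now all done → (C).

(B) (D) (A) (E) (F) (C)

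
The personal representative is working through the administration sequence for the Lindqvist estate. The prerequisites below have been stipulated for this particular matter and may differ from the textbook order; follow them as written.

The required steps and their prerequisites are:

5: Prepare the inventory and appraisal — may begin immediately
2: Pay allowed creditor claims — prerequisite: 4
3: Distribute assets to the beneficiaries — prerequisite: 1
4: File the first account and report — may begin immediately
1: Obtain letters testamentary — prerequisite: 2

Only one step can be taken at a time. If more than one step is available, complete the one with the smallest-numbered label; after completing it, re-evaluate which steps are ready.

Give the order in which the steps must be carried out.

4 2 1 3 5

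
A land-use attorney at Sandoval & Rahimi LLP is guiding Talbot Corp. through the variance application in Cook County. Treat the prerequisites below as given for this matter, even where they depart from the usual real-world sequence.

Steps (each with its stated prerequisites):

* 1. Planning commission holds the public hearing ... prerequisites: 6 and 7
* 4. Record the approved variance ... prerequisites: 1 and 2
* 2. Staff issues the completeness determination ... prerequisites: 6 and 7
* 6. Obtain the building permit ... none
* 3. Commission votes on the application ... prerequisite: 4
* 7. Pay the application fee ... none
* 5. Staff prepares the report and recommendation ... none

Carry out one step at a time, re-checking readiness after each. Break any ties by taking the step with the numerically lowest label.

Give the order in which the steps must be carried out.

5, 6, 7, 1, 2, 4, 3

5, 6 and 7 have no prerequisites; 5 has the earlier label, so 5 is first.
Now 6 and 7 have their prerequisites met. 6 has the earlier label, so 6 next.
Next only 7 has its prerequisites met → 7.
Ready: 1 and 2. 1 has the earlier label → 1.
2 needed 6 and 7, now all done → 2.
4 is the only step now ready → 4.
That leaves 3 as the only ready step → 3.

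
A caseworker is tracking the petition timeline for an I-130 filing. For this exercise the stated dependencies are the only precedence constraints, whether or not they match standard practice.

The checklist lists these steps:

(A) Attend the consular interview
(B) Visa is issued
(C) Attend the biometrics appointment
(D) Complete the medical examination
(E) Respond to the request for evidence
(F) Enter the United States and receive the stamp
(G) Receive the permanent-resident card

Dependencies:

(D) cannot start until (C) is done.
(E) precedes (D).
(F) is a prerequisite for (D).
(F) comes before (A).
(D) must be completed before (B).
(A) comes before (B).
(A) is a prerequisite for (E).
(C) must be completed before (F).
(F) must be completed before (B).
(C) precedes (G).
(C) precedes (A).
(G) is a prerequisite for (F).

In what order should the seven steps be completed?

(C) → (G) → (F) → (A) → (E) → (D) → (B)

Only (C) has no prerequisites, so it is first.
(G) needed (C), now all done → (G).
(F) needed (C) and (G), now all done → (F).
Next only (A) has its prerequisites met → (A).
That leaves (E) as the only ready step → (E).
Next only (D) has its prerequisites met → (D).
(B) needed (A), (D) and (F), now all done → (B).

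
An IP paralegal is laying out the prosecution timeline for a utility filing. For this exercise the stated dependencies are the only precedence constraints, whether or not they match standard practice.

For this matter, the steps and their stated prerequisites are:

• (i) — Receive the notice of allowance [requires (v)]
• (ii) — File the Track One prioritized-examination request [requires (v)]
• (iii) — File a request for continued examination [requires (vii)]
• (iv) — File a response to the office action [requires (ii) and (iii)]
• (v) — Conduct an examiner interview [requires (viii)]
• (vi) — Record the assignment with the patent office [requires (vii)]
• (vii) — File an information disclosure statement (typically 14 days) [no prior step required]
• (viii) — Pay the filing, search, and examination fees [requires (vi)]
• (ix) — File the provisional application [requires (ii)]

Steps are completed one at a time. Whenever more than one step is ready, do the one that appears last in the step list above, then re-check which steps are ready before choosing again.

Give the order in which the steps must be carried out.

(vii) has no prerequisites → (vii) first.
Now (vi) and (iii) have their prerequisites met. (vi) is listed later, so (vi) next.
(viii) now also ready, so the ready set is {(viii), (iii)}; (viii) is listed later → (viii).
(v) and (iii) are both available; (v) is listed later → (v).
Now (iii), (ii) and (i) have their prerequisites met. (iii) is listed later, so (iii) next.
(ii) and (i) are both available; (ii) is listed later → (ii).
(ix) and (iv) now also ready, so the ready set is {(ix), (iv), (i)}; (ix) is listed later → (ix).
Now (iv) and (i) have their prerequisites met. (iv) is listed later, so (iv) next.
(i) is the only step now ready → (i).

(vii), (vi), (viii), (v), (iii), (ii), (ix), (iv), (i)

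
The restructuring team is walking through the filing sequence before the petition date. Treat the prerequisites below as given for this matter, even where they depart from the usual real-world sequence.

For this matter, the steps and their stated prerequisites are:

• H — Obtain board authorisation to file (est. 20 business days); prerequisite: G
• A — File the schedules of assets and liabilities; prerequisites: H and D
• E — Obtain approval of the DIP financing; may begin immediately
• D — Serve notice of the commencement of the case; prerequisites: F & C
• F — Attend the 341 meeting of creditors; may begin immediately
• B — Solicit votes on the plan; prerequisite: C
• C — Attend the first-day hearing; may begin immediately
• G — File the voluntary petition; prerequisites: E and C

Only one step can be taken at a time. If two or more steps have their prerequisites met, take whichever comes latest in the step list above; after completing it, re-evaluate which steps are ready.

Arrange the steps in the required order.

Nothing is required for C, F and E. C is listed later → C first.
B now also ready, so the ready set is {B, F, E}; B is listed later → B.
Ready: F and E. F is listed later → F.
Now D and E have their prerequisites met. D is listed later, so D next.
That leaves E as the only ready step → E.
That leaves G as the only ready step → G.
H needed G, now all done → H.
That leaves A as the only ready step → A.

C, B, F, D, E, G, H, A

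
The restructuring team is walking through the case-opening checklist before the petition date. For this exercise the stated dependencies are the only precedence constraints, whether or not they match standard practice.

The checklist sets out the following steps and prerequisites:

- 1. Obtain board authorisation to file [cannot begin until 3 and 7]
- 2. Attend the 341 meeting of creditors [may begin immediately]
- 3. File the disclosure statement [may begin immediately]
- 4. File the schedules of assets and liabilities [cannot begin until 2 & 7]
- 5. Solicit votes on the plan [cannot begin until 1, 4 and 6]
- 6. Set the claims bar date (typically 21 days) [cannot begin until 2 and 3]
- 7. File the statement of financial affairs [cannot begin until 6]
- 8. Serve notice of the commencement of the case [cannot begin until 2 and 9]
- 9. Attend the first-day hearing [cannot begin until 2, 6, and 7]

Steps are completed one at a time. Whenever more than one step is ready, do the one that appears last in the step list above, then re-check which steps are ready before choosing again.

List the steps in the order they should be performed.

3 2 6 7 9 8 4 1 5

3 and 2 have no prerequisites; 3 is listed later, so 3 is first.
2 is the only step now ready → 2.
6 needed 3 and 2, now all done → 6.
7 needed 6, now all done → 7.
Now 9, 4 and 1 have their prerequisites met. 9 is listed later, so 9 next.
8 now also ready, so the ready set is {8, 4, 1}; 8 is listed later → 8.
Now 4 and 1 have their prerequisites met. 4 is listed later, so 4 next.
That leaves 1 as the only ready step → 1.
Next only 5 has its prerequisites met → 5.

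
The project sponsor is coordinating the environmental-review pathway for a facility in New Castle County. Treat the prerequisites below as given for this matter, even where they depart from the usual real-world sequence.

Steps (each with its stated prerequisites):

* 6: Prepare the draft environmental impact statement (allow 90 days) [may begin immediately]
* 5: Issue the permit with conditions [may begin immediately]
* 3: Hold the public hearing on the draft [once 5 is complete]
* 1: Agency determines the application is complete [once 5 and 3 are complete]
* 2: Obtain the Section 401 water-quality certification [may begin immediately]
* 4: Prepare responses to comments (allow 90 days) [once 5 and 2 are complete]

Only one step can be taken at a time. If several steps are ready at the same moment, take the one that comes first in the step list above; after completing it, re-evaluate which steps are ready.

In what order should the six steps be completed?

6, 5, 3, 1, 2, 4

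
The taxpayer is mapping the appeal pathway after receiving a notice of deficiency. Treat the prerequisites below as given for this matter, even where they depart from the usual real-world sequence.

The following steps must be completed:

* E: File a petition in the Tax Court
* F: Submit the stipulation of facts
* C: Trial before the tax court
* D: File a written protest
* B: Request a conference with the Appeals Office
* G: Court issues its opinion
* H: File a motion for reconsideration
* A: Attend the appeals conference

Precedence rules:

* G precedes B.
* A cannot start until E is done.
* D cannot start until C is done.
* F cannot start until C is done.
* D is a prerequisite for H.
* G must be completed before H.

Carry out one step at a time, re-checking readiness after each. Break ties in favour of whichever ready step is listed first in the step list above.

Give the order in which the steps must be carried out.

E C F D G B H A

Nothing is required for E, C and G. E is listed earlier → E first.
C, G and A are all available; C is listed earlier → C.
Ready: F, D, G and A. F is listed earlier → F.
D, G and A are all available; D is listed earlier → D.
Now G and A have their prerequisites met. G is listed earlier, so G next.
B and H now also ready, so the ready set is {B, H, A}; B is listed earlier → B.
Now H and A have their prerequisites met. H is listed earlier, so H next.
A is the only step now ready → A.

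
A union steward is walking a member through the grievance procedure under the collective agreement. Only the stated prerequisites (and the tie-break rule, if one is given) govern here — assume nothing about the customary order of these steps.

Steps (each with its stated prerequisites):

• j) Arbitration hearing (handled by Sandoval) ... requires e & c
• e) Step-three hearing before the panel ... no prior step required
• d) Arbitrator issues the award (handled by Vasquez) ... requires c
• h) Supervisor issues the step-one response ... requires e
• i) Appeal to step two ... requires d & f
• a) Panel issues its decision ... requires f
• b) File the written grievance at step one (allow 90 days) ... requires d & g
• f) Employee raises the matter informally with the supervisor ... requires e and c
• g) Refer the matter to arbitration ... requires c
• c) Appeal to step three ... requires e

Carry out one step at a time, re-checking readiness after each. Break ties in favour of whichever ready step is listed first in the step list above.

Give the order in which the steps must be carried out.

e is the only step with nothing outstanding, so it goes first.
h and c are both available; h is listed earlier → h.
That leaves c as the only ready step → c.
j, d, f and g are all available; j is listed earlier → j.
Ready: d, f and g. d is listed earlier → d.
Ready: f and g. f is listed earlier → f.
i and a now also ready, so the ready set is {i, a, g}; i is listed earlier → i.
Ready: a and g. a is listed earlier → a.
That leaves g as the only ready step → g.
Next only b has its prerequisites met → b.

e, h, c, j, d, f, i, a, g, b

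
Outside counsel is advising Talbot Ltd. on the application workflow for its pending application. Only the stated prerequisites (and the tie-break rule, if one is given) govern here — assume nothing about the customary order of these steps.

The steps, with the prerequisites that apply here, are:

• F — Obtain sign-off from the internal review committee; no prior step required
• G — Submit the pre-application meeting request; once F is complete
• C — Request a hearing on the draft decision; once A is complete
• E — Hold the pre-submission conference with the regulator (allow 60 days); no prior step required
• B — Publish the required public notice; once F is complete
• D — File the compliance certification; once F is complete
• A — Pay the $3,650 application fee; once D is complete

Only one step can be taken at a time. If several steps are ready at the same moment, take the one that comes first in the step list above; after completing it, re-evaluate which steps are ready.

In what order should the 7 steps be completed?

F → G → E → B → D → A → C

Nothing is required for F and E. F is listed earlier → F first.
Now G, E, B and D have their prerequisites met. G is listed earlier, so G next.
E, B and D are all available; E is listed earlier → E.
Now B and D have their prerequisites met. B is listed earlier, so B next.
D needed F, now all done → D.
That leaves A as the only ready step → A.
C needed A, now all done → C.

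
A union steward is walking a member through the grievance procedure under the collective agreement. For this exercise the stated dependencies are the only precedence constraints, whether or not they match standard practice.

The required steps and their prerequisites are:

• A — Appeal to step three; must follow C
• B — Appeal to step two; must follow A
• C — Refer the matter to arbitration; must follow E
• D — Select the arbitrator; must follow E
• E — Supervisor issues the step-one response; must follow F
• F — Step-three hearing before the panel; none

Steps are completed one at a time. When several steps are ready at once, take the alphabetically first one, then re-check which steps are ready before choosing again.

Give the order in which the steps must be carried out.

F is the only step with nothing outstanding, so it goes first.
E needed F, now all done → E.
Ready: C and D. C has the earlier label → C.
A and D are both available; A has the earlier label → A.
B now also ready, so the ready set is {B, D}; B has the earlier label → B.
D is the only step now ready → D.

F, E, C, A, B, D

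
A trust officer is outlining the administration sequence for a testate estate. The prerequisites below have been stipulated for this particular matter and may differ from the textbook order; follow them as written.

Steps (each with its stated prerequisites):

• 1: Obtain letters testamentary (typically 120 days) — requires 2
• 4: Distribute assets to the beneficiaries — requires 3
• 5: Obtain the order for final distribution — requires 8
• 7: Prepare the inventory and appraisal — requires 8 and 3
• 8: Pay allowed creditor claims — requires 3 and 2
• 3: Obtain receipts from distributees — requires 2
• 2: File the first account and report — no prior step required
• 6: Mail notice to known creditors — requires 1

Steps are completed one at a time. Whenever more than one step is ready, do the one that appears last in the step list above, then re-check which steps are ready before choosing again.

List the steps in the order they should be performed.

2 3 8 7 5 4 1 6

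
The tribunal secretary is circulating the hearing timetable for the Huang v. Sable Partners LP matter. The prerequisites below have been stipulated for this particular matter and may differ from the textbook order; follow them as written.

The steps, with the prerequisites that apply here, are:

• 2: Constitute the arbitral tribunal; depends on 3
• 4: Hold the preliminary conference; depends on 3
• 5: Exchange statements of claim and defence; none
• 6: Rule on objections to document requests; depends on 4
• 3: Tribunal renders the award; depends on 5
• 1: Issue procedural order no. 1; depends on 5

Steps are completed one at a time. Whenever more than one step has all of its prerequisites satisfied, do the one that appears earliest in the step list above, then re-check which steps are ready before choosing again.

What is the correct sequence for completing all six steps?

5 has no prerequisites → 5 first.
3 and 1 are both available; 3 is listed earlier → 3.
2 and 4 now also ready, so the ready set is {2, 4, 1}; 2 is listed earlier → 2.
4 and 1 are both available; 4 is listed earlier → 4.
6 now also ready, so the ready set is {6, 1}; 6 is listed earlier → 6.
1 needed 5, now all done → 1.

5 3 2 4 6 1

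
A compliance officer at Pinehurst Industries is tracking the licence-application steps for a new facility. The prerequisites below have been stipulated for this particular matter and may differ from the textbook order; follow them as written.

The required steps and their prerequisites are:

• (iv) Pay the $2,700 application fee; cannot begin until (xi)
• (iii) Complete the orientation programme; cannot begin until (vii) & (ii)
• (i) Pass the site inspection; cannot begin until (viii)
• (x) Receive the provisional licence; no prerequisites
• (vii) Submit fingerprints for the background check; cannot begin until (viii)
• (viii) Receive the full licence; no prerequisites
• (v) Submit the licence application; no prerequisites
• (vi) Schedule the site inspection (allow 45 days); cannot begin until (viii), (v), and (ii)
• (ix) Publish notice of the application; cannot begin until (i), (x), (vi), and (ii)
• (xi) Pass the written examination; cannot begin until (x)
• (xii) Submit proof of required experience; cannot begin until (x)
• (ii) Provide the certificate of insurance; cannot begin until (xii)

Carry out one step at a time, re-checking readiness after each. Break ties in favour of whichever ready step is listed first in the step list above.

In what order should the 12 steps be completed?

(x), (viii), (i), (vii), (v), (xi), (iv), (xii), (ii), (iii), (vi), (ix)

Nothing is required for (x), (viii) and (v). (x) is listed earlier → (x) first.
Now (viii), (v), (xi) and (xii) have their prerequisites met. (viii) is listed earlier, so (viii) next.
(i), (vii), (v), (xi) and (xii) are all available; (i) is listed earlier → (i).
Now (vii), (v), (xi) and (xii) have their prerequisites met. (vii) is listed earlier, so (vii) next.
(v), (xi) and (xii) are all available; (v) is listed earlier → (v).
Now (xi) and (xii) have their prerequisites met. (xi) is listed earlier, so (xi) next.
(iv) now also ready, so the ready set is {(iv), (xii)}; (iv) is listed earlier → (iv).
That leaves (xii) as the only ready step → (xii).
That leaves (ii) as the only ready step → (ii).
Ready: (iii) and (vi). (iii) is listed earlier → (iii).
That leaves (vi) as the only ready step → (vi).
(ix) needed (i), (x), (vi) and (ii), now all done → (ix).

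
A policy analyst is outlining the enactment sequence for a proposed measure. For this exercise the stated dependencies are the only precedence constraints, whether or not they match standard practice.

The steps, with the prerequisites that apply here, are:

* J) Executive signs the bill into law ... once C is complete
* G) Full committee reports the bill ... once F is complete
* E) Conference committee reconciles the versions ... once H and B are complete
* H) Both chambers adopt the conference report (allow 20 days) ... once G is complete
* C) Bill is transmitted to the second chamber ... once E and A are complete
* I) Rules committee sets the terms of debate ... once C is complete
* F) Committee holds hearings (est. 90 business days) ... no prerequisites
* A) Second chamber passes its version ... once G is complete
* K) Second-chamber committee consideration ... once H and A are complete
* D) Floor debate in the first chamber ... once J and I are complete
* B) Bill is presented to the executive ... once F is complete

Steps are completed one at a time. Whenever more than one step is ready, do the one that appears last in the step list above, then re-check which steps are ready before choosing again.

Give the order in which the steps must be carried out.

F B G A H K E C I J D

F has no prerequisites → F first.
Ready: B and G. B is listed later → B.
G needed F, now all done → G.
Ready: A and H. A is listed later → A.
H needed G, now all done → H.
Now K and E have their prerequisites met. K is listed later, so K next.
E needed B and H, now all done → E.
C needed A and E, now all done → C.
Ready: I and J. I is listed later → I.
J is the only step now ready → J.
D needed I and J, now all done → D.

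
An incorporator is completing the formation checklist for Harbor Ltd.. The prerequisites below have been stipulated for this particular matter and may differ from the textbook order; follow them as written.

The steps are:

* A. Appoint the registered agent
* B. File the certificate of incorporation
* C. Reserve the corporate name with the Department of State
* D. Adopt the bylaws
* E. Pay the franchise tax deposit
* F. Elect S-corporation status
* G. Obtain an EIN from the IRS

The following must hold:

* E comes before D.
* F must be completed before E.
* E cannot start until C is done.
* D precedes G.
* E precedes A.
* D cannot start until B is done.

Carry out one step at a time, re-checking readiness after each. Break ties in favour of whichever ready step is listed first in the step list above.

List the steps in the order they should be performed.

B, C, F, E, A, D, G

Nothing is required for B, C and F. B is listed earlier → B first.
Ready: C and F. C is listed earlier → C.
Next only F has its prerequisites met → F.
E needed C and F, now all done → E.
Now A and D have their prerequisites met. A is listed earlier, so A next.
D is the only step now ready → D.
That leaves G as the only ready step → G.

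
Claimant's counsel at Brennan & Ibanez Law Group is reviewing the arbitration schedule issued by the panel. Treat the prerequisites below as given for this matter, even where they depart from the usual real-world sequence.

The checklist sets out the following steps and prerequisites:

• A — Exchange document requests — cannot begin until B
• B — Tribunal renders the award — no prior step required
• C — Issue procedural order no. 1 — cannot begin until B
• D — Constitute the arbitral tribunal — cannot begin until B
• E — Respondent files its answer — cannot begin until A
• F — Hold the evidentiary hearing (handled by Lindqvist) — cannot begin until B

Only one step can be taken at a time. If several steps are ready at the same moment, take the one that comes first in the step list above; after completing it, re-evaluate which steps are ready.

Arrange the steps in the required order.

B has no prerequisites → B first.
Ready: A, C, D and F. A is listed earlier → A.
E now also ready, so the ready set is {C, D, E, F}; C is listed earlier → C.
D, E and F are all available; D is listed earlier → D.
Ready: E and F. E is listed earlier → E.
F needed B, now all done → F.

B A C D E F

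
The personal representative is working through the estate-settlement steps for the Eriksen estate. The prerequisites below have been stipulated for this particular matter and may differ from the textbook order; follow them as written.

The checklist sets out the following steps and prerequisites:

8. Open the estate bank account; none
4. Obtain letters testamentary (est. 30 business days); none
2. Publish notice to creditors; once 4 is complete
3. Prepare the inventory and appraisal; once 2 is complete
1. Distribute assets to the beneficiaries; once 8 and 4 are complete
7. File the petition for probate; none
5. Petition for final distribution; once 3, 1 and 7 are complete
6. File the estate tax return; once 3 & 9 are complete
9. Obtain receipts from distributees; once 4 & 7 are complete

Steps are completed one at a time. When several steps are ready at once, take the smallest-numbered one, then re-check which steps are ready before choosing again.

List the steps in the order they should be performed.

4, 7 and 8 have no prerequisites; 4 has the earlier label, so 4 is first.
2 now also ready, so the ready set is {2, 7, 8}; 2 has the earlier label → 2.
Ready: 3, 7 and 8. 3 has the earlier label → 3.
Now 7 and 8 have their prerequisites met. 7 has the earlier label, so 7 next.
9 now also ready, so the ready set is {8, 9}; 8 has the earlier label → 8.
Ready: 1 and 9. 1 has the earlier label → 1.
5 and 9 are both available; 5 has the earlier label → 5.
9 needed 4 and 7, now all done → 9.
6 needed 3 and 9, now all done → 6.

4 → 2 → 3 → 7 → 8 → 1 → 5 → 9 → 6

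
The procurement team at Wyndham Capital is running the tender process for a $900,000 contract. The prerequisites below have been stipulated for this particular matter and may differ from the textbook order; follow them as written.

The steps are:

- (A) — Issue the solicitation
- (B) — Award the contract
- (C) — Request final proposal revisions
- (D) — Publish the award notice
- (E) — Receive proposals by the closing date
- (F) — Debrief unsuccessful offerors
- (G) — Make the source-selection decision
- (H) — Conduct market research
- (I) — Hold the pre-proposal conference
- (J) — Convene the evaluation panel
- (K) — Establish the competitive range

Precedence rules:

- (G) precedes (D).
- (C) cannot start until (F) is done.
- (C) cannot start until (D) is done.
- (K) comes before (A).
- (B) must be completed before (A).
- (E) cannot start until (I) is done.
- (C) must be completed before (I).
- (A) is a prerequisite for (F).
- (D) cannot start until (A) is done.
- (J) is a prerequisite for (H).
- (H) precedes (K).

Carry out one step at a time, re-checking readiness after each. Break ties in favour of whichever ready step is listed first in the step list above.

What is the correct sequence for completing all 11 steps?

Nothing is required for (B), (G) and (J). (B) is listed earlier → (B) first.
Now (G) and (J) have their prerequisites met. (G) is listed earlier, so (G) next.
(J) is the only step now ready → (J).
Next only (H) has its prerequisites met → (H).
(K) is the only step now ready → (K).
Next only (A) has its prerequisites met → (A).
Now (D) and (F) have their prerequisites met. (D) is listed earlier, so (D) next.
(F) is the only step now ready → (F).
(C) needed (D) and (F), now all done → (C).
That leaves (I) as the only ready step → (I).
(E) needed (I), now all done → (E).

(B), (G), (J), (H), (K), (A), (D), (F), (C), (I), (E)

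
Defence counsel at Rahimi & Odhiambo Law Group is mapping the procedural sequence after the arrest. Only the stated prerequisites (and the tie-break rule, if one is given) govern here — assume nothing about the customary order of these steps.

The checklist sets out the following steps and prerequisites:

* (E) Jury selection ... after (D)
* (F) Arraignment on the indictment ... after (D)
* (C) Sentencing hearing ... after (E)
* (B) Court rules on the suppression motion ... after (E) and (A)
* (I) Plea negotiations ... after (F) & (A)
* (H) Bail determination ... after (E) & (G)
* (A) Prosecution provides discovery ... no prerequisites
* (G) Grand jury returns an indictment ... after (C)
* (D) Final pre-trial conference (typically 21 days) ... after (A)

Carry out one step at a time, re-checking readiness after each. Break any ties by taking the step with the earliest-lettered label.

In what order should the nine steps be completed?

(A), (D), (E), (B), (C), (F), (G), (H), (I)

(A) has no prerequisites → (A) first.
(D) is the only step now ready → (D).
Ready: (E) and (F). (E) has the earlier label → (E).
(B), (C) and (F) are all available; (B) has the earlier label → (B).
(C) and (F) are both available; (C) has the earlier label → (C).
Now (F) and (G) have their prerequisites met. (F) has the earlier label, so (F) next.
(I) now also ready, so the ready set is {(G), (I)}; (G) has the earlier label → (G).
(H) and (I) are both available; (H) has the earlier label → (H).
Next only (I) has its prerequisites met → (I).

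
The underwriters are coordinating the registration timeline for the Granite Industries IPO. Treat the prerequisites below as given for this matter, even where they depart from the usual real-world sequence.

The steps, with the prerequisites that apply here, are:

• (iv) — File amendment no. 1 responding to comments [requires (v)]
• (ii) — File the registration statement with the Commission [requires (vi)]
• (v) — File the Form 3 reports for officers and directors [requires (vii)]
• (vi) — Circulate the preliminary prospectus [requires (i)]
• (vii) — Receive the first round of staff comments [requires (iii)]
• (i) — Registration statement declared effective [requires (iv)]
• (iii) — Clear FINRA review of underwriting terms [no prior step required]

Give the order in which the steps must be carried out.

(iii) → (vii) → (v) → (iv) → (i) → (vi) → (ii)

(iii) is the only step with nothing outstanding, so it goes first.
(vii) needed (iii), now all done → (vii).
(v) needed (vii), now all done → (v).
That leaves (iv) as the only ready step → (iv).
(i) needed (iv), now all done → (i).
That leaves (vi) as the only ready step → (vi).
(ii) needed (vi), now all done → (ii).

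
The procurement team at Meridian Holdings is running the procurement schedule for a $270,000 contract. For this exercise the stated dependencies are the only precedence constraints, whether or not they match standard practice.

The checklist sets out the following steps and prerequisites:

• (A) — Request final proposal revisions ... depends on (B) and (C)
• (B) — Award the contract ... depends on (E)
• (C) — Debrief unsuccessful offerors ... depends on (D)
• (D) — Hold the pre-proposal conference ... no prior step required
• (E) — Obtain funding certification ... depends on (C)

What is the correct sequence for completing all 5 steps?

(D) is the only step with nothing outstanding, so it goes first.
(C) needed (D), now all done → (C).
(E) needed (C), now all done → (E).
That leaves (B) as the only ready step → (B).
That leaves (A) as the only ready step → (A).

(D) → (C) → (E) → (B) → (A)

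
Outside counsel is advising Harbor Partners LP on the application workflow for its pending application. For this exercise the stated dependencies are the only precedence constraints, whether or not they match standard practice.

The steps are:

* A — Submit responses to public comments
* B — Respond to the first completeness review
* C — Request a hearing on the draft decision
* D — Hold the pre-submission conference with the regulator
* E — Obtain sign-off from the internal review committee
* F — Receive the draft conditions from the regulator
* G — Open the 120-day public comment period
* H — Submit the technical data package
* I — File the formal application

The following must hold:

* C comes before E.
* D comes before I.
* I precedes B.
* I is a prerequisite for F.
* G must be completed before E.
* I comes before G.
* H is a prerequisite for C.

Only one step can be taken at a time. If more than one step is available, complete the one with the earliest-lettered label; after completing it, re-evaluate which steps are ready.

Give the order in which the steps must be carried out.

A, D, H, C, I, B, F, G, E

Nothing is required for A, D and H. A has the earlier label → A first.
D and H are both available; D has the earlier label → D.
I now also ready, so the ready set is {H, I}; H has the earlier label → H.
C now also ready, so the ready set is {C, I}; C has the earlier label → C.
I needed D, now all done → I.
Now B, F and G have their prerequisites met. B has the earlier label, so B next.
F and G are both available; F has the earlier label → F.
That leaves G as the only ready step → G.
E needed C and G, now all done → E.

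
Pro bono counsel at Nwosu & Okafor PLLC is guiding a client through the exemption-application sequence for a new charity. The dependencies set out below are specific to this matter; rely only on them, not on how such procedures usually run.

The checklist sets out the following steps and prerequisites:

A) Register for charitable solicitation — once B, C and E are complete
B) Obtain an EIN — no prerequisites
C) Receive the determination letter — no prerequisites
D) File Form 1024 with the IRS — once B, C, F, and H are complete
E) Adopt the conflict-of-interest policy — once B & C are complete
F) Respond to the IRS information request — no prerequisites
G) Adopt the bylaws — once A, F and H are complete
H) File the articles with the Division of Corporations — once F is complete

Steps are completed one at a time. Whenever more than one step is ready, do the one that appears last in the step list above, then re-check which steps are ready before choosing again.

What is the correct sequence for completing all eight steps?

F → H → C → B → E → D → A → G

Nothing is required for F, C and B. F is listed later → F first.
Now H, C and B have their prerequisites met. H is listed later, so H next.
Ready: C and B. C is listed later → C.
That leaves B as the only ready step → B.
E and D are both available; E is listed later → E.
D and A are both available; D is listed later → D.
A needed E, C and B, now all done → A.
Next only G has its prerequisites met → G.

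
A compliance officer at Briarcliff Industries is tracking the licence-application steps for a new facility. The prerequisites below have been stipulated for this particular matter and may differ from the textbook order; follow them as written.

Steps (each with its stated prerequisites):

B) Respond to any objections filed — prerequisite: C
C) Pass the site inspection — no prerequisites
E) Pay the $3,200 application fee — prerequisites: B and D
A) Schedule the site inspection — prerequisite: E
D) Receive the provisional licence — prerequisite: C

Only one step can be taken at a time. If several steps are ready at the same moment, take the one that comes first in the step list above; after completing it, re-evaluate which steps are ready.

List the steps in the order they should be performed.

Only C has no prerequisites, so it is first.
Now B and D have their prerequisites met. B is listed earlier, so B next.
D needed C, now all done → D.
E is the only step now ready → E.
Next only A has its prerequisites met → A.

C B D E A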